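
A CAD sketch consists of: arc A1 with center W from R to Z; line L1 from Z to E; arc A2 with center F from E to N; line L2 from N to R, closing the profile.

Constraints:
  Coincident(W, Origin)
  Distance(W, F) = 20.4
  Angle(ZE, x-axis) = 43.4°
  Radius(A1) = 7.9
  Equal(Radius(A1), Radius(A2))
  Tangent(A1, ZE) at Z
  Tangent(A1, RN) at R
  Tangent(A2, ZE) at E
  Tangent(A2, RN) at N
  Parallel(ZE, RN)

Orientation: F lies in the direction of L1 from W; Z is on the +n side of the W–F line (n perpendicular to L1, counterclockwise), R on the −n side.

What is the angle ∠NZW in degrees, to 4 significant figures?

52.24°

The slot axis is L1's direction at 43.4°, so u = (cos 43.4°, sin 43.4°) = (0.7266, 0.6871) and n = (−sin 43.4°, cos 43.4°) = (-0.6871, 0.7266). W is at the origin and F lies 20.4 along u from W, so F = 20.4·u = (14.82, 14.02). Tangency of A1 to both parallel lines with radius 7.9 puts Z and R at W ± 7.9·n: Z = (-5.428, 5.740), R = (5.428, -5.740). Equal radii place E and N the same way about F: E = F + 7.9·n = (9.394, 19.76), N = F − 7.9·n = (20.25, 8.277). Then cos ∠NZW = ZN·ZW / (|ZN||ZW|), giving 52.24°.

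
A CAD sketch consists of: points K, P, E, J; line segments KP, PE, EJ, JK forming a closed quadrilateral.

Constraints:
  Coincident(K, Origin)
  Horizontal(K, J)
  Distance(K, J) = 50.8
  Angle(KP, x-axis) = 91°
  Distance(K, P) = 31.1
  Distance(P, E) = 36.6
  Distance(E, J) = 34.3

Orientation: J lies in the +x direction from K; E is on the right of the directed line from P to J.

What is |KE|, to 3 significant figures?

16.6

K is at the origin; KJ is horizontal with |KJ| = 50.8 and J in +x, so J = (50.8, 0). KP runs at 91.0° with |KP| = 31.1, so P = (-0.543, 31.1). E is determined by |PE| = 36.6 and |EJ| = 34.3 together: it lies at the intersection of circle(P, 36.6) and circle(J, 34.3). With |PJ| = 60.0, the foot of the radical line on PJ is 31.4 from P and the perpendicular offset is √(36.6² − 31.4²) = 18.9. Taking the right-of-PJ solution: E = (16.5, -1.28).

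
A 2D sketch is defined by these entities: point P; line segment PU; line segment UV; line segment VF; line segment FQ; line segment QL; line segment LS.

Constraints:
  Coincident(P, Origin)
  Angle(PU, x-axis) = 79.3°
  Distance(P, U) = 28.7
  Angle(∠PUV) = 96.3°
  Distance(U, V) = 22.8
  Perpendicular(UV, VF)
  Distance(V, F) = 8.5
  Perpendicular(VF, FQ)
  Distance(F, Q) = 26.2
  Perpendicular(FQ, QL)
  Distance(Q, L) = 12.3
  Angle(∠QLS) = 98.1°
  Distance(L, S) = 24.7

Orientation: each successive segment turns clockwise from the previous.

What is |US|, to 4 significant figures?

22.28

P is at the origin; PU runs at 79.3° with length 28.7, so U = (5.329, 28.20). ∠PUV = 96.3° gives UV at -4.400° from the x-axis; with |UV| = 22.8, V = (28.06, 26.45). UV ⟂ VF, so VF runs at -94.40°; with |VF| = 8.5, F = (27.41, 17.98). The perpendicularity gives FQ at right angles to VF, so FQ runs at 175.6°; with |FQ| = 26.2, Q = (1.287, 19.99). FQ is perpendicular to QL, so QL runs at 85.60°; with |QL| = 12.3, L = (2.230, 32.25). ∠QLS = 98.1° gives LS at 3.700° from the x-axis; with |LS| = 24.7, S = (26.88, 33.84). Then |US| = |S − U| = 22.28.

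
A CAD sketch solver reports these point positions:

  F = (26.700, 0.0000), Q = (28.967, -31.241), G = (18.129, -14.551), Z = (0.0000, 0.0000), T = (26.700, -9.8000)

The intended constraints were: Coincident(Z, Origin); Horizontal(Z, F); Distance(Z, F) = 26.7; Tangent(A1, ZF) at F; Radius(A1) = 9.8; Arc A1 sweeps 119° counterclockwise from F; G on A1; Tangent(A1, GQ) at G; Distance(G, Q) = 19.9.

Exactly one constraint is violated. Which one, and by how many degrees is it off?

Tangent(A1, GQ) at G — off by 4.00°.

Z = (0.00, 0.00) ✓; Z.y = 0.00, F.y = 0.00 ✓; |ZF| = 26.70 ✓; ∠(TF, FZ) = 90.00° ✓; |TF| = 9.800 ✓; bearing(T→G) − bearing(T→F) = 119.0° ✓; |TG| = 9.800 ✓; ∠(TG, GQ) = 86.00° ✗; |GQ| = 19.90 ✓.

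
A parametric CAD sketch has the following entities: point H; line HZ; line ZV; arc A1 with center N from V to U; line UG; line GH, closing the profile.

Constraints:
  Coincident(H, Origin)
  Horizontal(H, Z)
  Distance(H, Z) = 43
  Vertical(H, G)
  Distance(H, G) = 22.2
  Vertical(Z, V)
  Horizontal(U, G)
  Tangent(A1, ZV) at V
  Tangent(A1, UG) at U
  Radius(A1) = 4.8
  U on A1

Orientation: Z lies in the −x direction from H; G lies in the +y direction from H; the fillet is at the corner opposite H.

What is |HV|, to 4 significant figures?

46.39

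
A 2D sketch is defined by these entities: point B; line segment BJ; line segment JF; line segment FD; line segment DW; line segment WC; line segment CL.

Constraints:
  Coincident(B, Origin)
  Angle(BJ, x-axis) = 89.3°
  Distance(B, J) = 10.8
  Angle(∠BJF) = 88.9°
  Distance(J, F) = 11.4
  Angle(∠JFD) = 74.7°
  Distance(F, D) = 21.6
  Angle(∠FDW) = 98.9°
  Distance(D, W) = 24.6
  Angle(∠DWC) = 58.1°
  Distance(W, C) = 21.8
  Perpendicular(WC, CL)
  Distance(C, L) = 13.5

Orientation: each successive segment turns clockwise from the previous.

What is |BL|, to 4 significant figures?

5.351

B is at the origin; BJ runs at 89.3° with length 10.8, so J = (0.1319, 10.80). ∠BJF = 88.9° gives JF at -1.800° from the x-axis; with |JF| = 11.4, F = (11.53, 10.44). ∠JFD = 74.7° gives FD at -107.1° from the x-axis; with |FD| = 21.6, D = (5.175, -10.20). ∠FDW = 98.9° gives DW at 171.8° from the x-axis; with |DW| = 24.6, W = (-19.17, -6.695). ∠DWC = 58.1° gives WC at 49.90° from the x-axis; with |WC| = 21.8, C = (-5.132, 9.980). WC is perpendicular to CL, so CL runs at -40.10°; with |CL| = 13.5, L = (5.195, 1.284). Then |BL| = |L − B| = 5.351.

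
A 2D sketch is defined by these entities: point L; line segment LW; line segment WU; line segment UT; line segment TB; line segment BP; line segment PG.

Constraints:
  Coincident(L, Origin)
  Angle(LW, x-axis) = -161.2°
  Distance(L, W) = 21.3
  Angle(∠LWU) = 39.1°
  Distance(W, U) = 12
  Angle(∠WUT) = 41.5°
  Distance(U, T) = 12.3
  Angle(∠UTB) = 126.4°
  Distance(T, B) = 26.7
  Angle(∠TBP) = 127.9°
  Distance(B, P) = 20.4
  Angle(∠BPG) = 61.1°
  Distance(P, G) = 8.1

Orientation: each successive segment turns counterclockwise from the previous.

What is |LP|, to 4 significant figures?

56.83

L is at the origin; LW runs at -161.2° with length 21.3, so W = (-20.16, -6.864). ∠LWU = 39.1° gives WU at -20.30° from the x-axis; with |WU| = 12.0, U = (-8.909, -11.03). ∠WUT = 41.5° gives UT at 118.2° from the x-axis; with |UT| = 12.3, T = (-14.72, -0.1875). ∠UTB = 126.4° gives TB at 171.8° from the x-axis; with |TB| = 26.7, B = (-41.15, 3.621). ∠TBP = 127.9° gives BP at -136.1° from the x-axis; with |BP| = 20.4, P = (-55.85, -10.52). Then |LP| = |P − L| = 56.83.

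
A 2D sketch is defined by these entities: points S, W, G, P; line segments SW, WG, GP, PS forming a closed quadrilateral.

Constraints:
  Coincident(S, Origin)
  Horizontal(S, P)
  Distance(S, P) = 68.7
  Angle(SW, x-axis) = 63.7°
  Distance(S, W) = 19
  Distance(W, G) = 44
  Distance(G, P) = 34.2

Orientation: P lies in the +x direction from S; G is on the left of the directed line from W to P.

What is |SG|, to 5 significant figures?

58.485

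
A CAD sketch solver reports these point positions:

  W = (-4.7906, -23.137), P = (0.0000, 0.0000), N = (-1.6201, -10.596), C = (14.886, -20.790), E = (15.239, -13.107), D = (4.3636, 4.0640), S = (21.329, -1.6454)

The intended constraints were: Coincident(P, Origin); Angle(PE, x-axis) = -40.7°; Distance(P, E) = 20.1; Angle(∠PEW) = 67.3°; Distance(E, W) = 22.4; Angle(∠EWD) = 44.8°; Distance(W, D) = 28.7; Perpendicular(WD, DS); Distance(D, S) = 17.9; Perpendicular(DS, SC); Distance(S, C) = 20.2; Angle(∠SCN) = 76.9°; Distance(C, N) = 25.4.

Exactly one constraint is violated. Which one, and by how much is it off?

Distance(C, N) = 25.4 — off by 6.00.

P = (0.00, 0.00) ✓; PE at -40.70° ✓; |PE| = 20.10 ✓; ∠PEW = 67.30° ✓; |EW| = 22.40 ✓; ∠EWD = 44.80° ✓; |WD| = 28.70 ✓; ∠(WD, DS) = 90.00° ✓; |DS| = 17.90 ✓; ∠(DS, SC) = 90.00° ✓; |SC| = 20.20 ✓; ∠SCN = 76.90° ✓; |CN| = 19.40 ✗.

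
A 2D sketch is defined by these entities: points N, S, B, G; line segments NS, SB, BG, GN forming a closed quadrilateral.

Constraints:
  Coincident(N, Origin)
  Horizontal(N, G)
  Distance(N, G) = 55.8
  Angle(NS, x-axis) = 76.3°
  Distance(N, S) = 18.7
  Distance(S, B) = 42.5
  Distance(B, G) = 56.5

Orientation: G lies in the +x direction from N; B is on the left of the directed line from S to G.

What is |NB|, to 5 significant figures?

59.895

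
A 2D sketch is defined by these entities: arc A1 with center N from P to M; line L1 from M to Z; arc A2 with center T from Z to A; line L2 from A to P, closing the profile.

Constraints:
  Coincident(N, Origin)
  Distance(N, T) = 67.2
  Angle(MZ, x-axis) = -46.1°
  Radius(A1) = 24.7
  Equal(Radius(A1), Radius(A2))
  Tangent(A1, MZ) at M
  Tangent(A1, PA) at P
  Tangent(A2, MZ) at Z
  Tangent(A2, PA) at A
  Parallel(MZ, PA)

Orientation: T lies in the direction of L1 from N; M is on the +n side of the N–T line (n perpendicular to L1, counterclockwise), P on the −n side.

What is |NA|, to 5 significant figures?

71.596

Tangency of A1 to both parallel lines with radius 24.7 puts M and P at N ± 24.7·n: M = (17.798, 17.127), P = (-17.798, -17.127). Equal radii place Z and A the same way about T: Z = T + 24.7·n = (64.394, -31.294), A = T − 24.7·n = (28.799, -65.548). Then |NA| = |A − N| = 71.596.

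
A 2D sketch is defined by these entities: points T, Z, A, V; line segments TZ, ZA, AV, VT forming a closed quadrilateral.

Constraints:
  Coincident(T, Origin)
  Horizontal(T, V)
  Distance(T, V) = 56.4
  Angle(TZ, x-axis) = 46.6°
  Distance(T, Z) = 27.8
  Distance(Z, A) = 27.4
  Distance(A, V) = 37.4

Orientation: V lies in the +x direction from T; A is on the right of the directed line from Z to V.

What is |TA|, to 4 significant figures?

20.97

T is at the origin; T and V share the same y with |TV| = 56.4 and V in +x, so V = (56.4, 0). TZ runs at 46.6° with |TZ| = 27.8, so Z = (19.10, 20.20). A is determined by |ZA| = 27.4 and |AV| = 37.4 together: it lies at the intersection of circle(Z, 27.4) and circle(V, 37.4). With |ZV| = 42.42, the foot of the radical line on ZV is 13.57 from Z and the perpendicular offset is √(27.4² − 13.57²) = 23.80. Taking the right-of-ZV solution: A = (19.70, -7.195).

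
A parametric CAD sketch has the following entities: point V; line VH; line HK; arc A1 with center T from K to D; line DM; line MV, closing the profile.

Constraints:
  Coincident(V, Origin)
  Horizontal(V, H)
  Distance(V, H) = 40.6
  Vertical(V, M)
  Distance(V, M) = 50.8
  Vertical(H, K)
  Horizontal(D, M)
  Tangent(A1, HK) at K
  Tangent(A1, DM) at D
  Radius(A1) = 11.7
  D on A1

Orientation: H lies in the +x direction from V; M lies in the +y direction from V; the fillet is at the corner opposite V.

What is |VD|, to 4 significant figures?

58.45

V is at the origin; V and H share the same y with |VH| = 40.6 and H on the +x side, so H = (40.60, 0.000). VM is vertical with |VM| = 50.8 and M on the +y side, so M = (0.000, 50.80). The virtual corner opposite V is at (40.60, 50.80). Since A1 is tangent to HK there, TK ⟂ HK and A1 meets DM tangentially, so TD is at right angles to DM, with radius 11.7, so the center T sits 11.7 in from both sides at T = (28.90, 39.10). That places the tangent points at K = (40.60, 39.10) on HK and D = (28.90, 50.80) on DM. Then |VD| = |D − V| = 58.45.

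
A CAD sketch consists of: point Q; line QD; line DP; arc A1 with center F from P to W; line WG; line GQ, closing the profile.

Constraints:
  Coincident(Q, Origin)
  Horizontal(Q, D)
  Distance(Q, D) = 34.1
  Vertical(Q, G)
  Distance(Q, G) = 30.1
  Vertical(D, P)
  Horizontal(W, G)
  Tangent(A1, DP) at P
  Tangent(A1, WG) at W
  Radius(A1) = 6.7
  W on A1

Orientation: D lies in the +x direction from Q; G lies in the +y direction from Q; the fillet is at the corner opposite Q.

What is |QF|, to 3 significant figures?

36.0

Q is at the origin; QD is horizontal with |QD| = 34.1 and D on the +x side, so D = (34.1, 0.00). QG is vertical with |QG| = 30.1 and G on the +y side, so G = (0.00, 30.1). The virtual corner opposite Q is at (34.1, 30.1). Tangency of A1 to DP means the radius FP is perpendicular to DP and tangency of A1 to WG means the radius FW is perpendicular to WG, with radius 6.7, so the center F sits 6.7 in from both sides at F = (27.4, 23.4). Then |QF| = |F − Q| = 36.0.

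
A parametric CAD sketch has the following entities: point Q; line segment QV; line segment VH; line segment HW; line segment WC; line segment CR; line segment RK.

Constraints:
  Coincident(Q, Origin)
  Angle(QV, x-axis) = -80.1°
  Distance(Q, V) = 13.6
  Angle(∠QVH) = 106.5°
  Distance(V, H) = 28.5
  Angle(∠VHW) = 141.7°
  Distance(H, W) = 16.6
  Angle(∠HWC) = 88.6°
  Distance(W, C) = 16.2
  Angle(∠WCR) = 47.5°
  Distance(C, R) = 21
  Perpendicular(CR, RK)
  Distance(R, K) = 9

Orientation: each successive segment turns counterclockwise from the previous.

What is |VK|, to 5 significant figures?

37.253

Q is at the origin; QV runs at -80.1° with length 13.6, so V = (2.3382, -13.397). ∠QVH = 106.5° gives VH at -6.6000° from the x-axis; with |VH| = 28.5, H = (30.649, -16.673). ∠VHW = 141.7° gives HW at 31.700° from the x-axis; with |HW| = 16.6, W = (44.773, -7.9504). ∠HWC = 88.6° gives WC at 123.10° from the x-axis; with |WC| = 16.2, C = (35.926, 5.6207). ∠WCR = 47.5° gives CR at -104.40° from the x-axis; with |CR| = 21.0, R = (30.703, -14.720). CR is perpendicular to RK, so RK runs at -14.400°; with |RK| = 9.0, K = (39.421, -16.958). Then |VK| = |K − V| = 37.253.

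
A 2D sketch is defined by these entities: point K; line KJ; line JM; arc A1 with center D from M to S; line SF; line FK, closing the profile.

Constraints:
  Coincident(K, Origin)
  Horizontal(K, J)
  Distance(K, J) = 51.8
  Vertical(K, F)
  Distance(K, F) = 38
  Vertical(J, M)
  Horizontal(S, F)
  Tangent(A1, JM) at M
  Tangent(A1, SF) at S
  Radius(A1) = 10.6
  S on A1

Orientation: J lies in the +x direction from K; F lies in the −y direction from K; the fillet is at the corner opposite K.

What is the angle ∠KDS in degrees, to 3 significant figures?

124°

K is at the origin; KJ is horizontal with |KJ| = 51.8 and J on the +x side, so J = (51.8, 0.00). KF is vertical with |KF| = 38.0 and F on the −y side, so F = (0.00, -38.0). The virtual corner opposite K is at (51.8, -38.0). A1 meets JM tangentially, so DM is at right angles to JM and A1 meets SF tangentially, so DS is at right angles to SF, with radius 10.6, so the center D sits 10.6 in from both sides at D = (41.2, -27.4). That places the tangent points at M = (51.8, -27.4) on JM and S = (41.2, -38.0) on SF. Then cos ∠KDS = DK·DS / (|DK||DS|), giving 124°.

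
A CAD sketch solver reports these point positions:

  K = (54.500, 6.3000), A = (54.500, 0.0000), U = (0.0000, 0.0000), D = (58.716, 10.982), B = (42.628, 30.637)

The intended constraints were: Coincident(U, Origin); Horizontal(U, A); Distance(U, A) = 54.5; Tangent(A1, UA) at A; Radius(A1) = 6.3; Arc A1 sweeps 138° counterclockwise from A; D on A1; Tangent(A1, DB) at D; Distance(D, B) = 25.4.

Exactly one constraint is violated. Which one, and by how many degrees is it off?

Tangent(A1, DB) at D — off by 8.70°.

U = (0.00, 0.00) ✓; U.y = 0.00, A.y = 0.00 ✓; |UA| = 54.50 ✓; ∠(KA, AU) = 90.00° ✓; |KA| = 6.300 ✓; bearing(K→D) − bearing(K→A) = 138.0° ✓; |KD| = 6.300 ✓; ∠(KD, DB) = 98.70° ✗; |DB| = 25.40 ✓.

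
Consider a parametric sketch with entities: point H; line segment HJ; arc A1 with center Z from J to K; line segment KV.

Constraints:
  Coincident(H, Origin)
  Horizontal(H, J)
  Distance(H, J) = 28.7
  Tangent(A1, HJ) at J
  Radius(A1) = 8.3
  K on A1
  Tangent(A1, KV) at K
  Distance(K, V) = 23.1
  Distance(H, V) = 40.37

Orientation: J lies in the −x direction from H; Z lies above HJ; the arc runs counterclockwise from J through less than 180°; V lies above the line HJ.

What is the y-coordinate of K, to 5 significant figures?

9.5843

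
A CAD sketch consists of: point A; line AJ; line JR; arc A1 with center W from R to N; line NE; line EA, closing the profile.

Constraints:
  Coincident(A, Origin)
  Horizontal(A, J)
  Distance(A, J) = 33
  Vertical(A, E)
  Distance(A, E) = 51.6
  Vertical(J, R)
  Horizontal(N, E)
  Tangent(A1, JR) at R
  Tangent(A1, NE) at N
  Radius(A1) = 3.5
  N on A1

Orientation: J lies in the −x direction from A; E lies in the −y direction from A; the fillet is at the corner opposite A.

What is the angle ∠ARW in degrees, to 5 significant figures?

55.547°

A is at the origin; AJ is horizontal with |AJ| = 33.0 and J on the −x side, so J = (-33.000, 0.0000). AE is vertical with |AE| = 51.6 and E on the −y side, so E = (0.0000, -51.600). The virtual corner opposite A is at (-33.000, -51.600). Tangency of A1 to JR means the radius WR is perpendicular to JR and the tangent condition forces WN to be normal to NE, with radius 3.5, so the center W sits 3.5 in from both sides at W = (-29.500, -48.100). That places the tangent points at R = (-33.000, -48.100) on JR and N = (-29.500, -51.600) on NE. Then cos ∠ARW = RA·RW / (|RA||RW|), giving 55.547°.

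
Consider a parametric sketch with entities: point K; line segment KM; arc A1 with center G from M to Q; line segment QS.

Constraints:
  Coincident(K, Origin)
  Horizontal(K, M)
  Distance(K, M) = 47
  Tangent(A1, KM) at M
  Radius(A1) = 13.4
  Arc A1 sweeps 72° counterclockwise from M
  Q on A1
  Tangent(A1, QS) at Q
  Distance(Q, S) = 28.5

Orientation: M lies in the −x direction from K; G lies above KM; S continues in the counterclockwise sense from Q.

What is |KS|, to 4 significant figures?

44.38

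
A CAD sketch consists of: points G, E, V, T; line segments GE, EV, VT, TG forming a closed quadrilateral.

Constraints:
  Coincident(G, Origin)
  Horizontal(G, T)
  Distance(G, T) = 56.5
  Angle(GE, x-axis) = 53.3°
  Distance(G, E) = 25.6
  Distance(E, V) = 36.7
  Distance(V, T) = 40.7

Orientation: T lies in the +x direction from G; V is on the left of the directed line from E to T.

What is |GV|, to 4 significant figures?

61.18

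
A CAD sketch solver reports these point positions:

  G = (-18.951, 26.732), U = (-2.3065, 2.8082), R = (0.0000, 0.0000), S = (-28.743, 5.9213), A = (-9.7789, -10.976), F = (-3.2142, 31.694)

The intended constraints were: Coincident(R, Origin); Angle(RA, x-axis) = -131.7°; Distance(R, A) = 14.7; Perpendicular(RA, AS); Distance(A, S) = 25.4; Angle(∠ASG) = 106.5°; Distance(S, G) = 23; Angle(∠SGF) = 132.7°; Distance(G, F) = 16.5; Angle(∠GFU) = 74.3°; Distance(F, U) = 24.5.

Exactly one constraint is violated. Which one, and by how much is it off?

Distance(F, U) = 24.5 — off by 4.40.

R = (0.00, 0.00) ✓; RA at -131.7° ✓; |RA| = 14.70 ✓; ∠(RA, AS) = 90.00° ✓; |AS| = 25.40 ✓; ∠ASG = 106.5° ✓; |SG| = 23.00 ✓; ∠SGF = 132.7° ✓; |GF| = 16.50 ✓; ∠GFU = 74.30° ✓; |FU| = 28.90 ✗.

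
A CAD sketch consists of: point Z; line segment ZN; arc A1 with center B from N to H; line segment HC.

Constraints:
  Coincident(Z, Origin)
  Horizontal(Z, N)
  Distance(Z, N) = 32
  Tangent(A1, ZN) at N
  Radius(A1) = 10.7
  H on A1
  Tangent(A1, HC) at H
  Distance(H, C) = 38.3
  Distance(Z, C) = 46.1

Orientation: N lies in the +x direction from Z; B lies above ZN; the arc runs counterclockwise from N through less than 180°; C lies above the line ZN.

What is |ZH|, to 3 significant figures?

43.5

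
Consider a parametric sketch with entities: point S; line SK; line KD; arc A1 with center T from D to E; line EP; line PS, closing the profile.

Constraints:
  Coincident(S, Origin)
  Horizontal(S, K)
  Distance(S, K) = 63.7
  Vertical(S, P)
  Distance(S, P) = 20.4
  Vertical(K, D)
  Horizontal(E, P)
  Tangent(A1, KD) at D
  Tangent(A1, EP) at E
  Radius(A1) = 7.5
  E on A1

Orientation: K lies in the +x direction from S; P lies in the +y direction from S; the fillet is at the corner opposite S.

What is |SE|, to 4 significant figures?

59.79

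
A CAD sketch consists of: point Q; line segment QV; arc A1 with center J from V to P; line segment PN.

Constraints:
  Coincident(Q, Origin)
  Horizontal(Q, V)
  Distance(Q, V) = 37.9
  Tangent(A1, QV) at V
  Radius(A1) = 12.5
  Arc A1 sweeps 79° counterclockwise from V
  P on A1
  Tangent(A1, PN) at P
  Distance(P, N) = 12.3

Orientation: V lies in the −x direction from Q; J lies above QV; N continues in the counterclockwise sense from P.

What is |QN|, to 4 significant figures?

32.16

Q is at the origin; Q and V share the same y with |QV| = 37.9 and V on the −x side, so V = (-37.90, 0.000). A1 meets QV tangentially, so JV is at right angles to QV, so J = V + (0, 12.5) = (-37.90, 12.50). On A1, V sits at bearing -90° from J; a 79° counterclockwise sweep puts P at bearing -11°, so P = J + 12.5·(cos -11°, sin -11°) = (-25.63, 10.11). The tangent condition forces JP to be normal to PN, so PN runs along (−sin -11°, cos -11°); with |PN| = 12.3, N = (-23.28, 22.19). Then |QN| = |N − Q| = 32.16.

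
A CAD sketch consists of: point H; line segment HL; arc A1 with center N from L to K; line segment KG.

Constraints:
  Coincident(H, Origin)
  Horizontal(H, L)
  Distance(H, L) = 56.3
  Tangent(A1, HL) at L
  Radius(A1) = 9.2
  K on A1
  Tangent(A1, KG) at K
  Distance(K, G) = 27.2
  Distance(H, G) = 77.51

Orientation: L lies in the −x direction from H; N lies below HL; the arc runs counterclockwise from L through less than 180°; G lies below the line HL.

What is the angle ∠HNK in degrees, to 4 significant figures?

162.6°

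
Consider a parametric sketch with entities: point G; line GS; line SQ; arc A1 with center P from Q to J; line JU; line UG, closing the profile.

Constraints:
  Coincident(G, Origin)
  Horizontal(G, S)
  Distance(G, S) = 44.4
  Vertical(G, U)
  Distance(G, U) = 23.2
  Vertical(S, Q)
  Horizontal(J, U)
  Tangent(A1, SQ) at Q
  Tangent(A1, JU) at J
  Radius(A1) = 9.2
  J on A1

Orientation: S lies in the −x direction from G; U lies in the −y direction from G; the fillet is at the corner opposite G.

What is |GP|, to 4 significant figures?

37.88

G is at the origin; G and S share the same y with |GS| = 44.4 and S on the −x side, so S = (-44.40, 0.000). GU is vertical with |GU| = 23.2 and U on the −y side, so U = (0.000, -23.20). The virtual corner opposite G is at (-44.40, -23.20). Since A1 is tangent to SQ there, PQ ⟂ SQ and tangency of A1 to JU means the radius PJ is perpendicular to JU, with radius 9.2, so the center P sits 9.2 in from both sides at P = (-35.20, -14.00). Then |GP| = |P − G| = 37.88.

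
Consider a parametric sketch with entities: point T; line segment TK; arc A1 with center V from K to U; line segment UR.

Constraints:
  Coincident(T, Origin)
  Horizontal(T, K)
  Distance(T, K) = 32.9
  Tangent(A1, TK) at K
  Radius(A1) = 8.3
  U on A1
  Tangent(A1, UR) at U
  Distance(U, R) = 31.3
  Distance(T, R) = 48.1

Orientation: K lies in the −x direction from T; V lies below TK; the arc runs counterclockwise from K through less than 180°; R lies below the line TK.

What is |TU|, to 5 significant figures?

42.088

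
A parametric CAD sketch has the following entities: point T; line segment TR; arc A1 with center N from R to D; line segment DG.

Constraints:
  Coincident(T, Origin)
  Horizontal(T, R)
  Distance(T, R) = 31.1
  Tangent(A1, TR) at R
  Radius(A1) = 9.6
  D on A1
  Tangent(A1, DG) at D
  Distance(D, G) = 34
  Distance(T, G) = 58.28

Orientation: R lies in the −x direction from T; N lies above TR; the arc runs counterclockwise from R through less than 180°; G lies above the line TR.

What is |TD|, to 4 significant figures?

26.50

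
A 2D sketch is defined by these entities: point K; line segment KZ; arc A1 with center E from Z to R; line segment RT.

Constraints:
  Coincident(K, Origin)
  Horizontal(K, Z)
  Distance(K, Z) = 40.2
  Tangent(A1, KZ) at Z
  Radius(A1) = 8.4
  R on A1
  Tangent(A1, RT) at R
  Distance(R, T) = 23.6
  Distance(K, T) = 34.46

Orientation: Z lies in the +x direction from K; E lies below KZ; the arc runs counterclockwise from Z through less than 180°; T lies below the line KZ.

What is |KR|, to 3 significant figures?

33.0

Checks: ∠(EZ, ZK) = 90.00° ✓; |EZ| = 8.400 ✓; |ER| = 8.400 ✓; ∠(ER, RT) = 90.00° ✓; |RT| = 23.60 ✓; |KT| = 34.46 ✓.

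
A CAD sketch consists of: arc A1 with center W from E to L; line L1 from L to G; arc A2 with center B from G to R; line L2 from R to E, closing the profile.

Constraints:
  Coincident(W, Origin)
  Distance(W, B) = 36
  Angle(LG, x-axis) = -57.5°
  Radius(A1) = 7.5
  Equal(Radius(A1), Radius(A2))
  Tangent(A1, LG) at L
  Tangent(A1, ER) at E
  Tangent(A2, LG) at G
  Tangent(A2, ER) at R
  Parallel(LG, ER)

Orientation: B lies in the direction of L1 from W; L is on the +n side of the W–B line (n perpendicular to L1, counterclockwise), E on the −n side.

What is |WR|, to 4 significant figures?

36.77

Tangency of A1 to both parallel lines with radius 7.5 puts L and E at W ± 7.5·n: L = (6.325, 4.030), E = (-6.325, -4.030). Equal radii place G and R the same way about B: G = B + 7.5·n = (25.67, -26.33), R = B − 7.5·n = (13.02, -34.39). Then |WR| = |R − W| = 36.77.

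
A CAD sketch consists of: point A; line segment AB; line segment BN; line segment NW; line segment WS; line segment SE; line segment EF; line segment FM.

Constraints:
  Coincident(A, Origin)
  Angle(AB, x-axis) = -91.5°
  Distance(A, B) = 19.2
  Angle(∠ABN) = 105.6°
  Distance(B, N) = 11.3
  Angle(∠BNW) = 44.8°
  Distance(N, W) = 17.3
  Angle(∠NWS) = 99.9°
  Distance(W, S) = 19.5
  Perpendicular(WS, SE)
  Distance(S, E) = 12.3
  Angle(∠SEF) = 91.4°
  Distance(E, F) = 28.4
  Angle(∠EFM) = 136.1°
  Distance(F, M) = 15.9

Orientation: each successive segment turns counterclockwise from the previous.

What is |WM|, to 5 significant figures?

20.737

∠SEF = 91.4° gives EF at 16.800° from the x-axis; with |EF| = 28.4, F = (14.654, -16.822). ∠EFM = 136.1° gives FM at 60.700° from the x-axis; with |FM| = 15.9, M = (22.436, -2.9561). Then |WM| = |M − W| = 20.737.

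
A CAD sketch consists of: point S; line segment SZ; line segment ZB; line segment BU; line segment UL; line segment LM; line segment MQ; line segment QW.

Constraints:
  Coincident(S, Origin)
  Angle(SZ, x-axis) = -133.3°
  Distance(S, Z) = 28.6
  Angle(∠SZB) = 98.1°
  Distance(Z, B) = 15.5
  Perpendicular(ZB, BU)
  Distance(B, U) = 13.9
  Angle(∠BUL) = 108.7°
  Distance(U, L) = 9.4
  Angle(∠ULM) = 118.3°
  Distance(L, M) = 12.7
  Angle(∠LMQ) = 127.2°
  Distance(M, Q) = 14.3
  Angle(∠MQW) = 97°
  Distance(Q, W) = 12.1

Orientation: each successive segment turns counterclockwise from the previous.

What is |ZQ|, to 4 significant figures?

6.103

S is at the origin; SZ runs at -133.3° with length 28.6, so Z = (-19.61, -20.81). ∠SZB = 98.1° gives ZB at -51.40° from the x-axis; with |ZB| = 15.5, B = (-9.944, -32.93). The perpendicularity gives BU at right angles to ZB, so BU runs at 38.60°; with |BU| = 13.9, U = (0.9189, -24.26). ∠BUL = 108.7° gives UL at 109.9° from the x-axis; with |UL| = 9.4, L = (-2.281, -15.42). ∠ULM = 118.3° gives LM at 171.6° from the x-axis; with |LM| = 12.7, M = (-14.84, -13.56). ∠LMQ = 127.2° gives MQ at -135.6° from the x-axis; with |MQ| = 14.3, Q = (-25.06, -23.57). Then |ZQ| = |Q − Z| = 6.103.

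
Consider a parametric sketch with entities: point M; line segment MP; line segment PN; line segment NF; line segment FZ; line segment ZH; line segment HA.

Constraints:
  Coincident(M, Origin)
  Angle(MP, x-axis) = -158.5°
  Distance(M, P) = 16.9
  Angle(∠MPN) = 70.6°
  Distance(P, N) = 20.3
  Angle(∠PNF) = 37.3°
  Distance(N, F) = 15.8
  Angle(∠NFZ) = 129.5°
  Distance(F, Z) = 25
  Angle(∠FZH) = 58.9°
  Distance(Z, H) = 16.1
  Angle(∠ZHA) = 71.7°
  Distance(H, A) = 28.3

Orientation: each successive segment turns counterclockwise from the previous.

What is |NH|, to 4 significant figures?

26.78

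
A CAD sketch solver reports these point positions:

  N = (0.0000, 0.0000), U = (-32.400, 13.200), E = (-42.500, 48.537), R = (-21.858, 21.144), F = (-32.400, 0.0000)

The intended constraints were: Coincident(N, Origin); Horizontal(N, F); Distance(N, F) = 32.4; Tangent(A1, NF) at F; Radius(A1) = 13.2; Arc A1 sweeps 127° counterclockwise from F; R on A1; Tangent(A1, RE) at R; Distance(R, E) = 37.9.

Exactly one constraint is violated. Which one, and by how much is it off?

Distance(R, E) = 37.9 — off by 3.60.

N = (0.00, 0.00) ✓; N.y = 0.00, F.y = 0.00 ✓; |NF| = 32.40 ✓; ∠(UF, FN) = 90.00° ✓; |UF| = 13.20 ✓; bearing(U→R) − bearing(U→F) = 127.0° ✓; |UR| = 13.20 ✓; ∠(UR, RE) = 90.00° ✓; |RE| = 34.30 ✗.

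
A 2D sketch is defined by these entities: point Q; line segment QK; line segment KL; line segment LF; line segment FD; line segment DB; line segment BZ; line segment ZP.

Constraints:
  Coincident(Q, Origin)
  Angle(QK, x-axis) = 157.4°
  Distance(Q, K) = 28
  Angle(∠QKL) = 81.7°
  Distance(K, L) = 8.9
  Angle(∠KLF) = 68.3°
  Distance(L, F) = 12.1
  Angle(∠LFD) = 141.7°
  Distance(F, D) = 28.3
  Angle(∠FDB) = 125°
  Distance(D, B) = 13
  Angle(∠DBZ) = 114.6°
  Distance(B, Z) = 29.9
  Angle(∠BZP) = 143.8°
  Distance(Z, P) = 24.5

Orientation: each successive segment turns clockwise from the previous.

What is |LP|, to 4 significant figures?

39.42

Q is at the origin; QK runs at 157.4° with length 28.0, so K = (-25.85, 10.76). ∠QKL = 81.7° gives KL at 59.10° from the x-axis; with |KL| = 8.9, L = (-21.28, 18.40). ∠KLF = 68.3° gives LF at -52.60° from the x-axis; with |LF| = 12.1, F = (-13.93, 8.785). ∠LFD = 141.7° gives FD at -90.90° from the x-axis; with |FD| = 28.3, D = (-14.37, -19.51). ∠FDB = 125.0° gives DB at -145.9° from the x-axis; with |DB| = 13.0, B = (-25.14, -26.80). ∠DBZ = 114.6° gives BZ at 148.7° from the x-axis; with |BZ| = 29.9, Z = (-50.69, -11.27). ∠BZP = 143.8° gives ZP at 112.5° from the x-axis; with |ZP| = 24.5, P = (-60.06, 11.37). Then |LP| = |P − L| = 39.42.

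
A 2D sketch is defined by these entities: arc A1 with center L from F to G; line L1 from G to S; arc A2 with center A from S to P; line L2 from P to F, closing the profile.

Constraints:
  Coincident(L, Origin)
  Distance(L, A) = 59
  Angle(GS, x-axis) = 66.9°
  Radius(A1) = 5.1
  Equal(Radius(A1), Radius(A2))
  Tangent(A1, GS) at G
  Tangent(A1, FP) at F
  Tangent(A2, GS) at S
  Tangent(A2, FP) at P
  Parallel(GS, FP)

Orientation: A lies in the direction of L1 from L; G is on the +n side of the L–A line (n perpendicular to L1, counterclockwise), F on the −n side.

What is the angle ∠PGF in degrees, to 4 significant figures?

80.19°

Tangency of A1 to both parallel lines with radius 5.1 puts G and F at L ± 5.1·n: G = (-4.691, 2.001), F = (4.691, -2.001). Equal radii place S and P the same way about A: S = A + 5.1·n = (18.46, 56.27), P = A − 5.1·n = (27.84, 52.27). Then cos ∠PGF = GP·GF / (|GP||GF|), giving 80.19°.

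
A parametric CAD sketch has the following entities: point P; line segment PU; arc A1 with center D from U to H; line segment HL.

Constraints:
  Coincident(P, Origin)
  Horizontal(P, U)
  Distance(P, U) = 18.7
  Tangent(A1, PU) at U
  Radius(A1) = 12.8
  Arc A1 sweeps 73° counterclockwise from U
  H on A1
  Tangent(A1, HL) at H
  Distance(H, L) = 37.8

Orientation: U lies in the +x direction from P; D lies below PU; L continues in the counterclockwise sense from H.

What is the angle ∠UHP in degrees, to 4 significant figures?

88.99°

P is at the origin; PU is horizontal with |PU| = 18.7 and U on the +x side, so U = (18.70, 0.000). A1 meets PU tangentially, so DU is at right angles to PU, so D = U + (0, -12.8) = (18.70, -12.80). On A1, U sits at bearing 90° from D; a 73° counterclockwise sweep puts H at bearing 163°, so H = D + 12.8·(cos 163°, sin 163°) = (6.459, -9.058). Then cos ∠UHP = HU·HP / (|HU||HP|), giving 88.99°.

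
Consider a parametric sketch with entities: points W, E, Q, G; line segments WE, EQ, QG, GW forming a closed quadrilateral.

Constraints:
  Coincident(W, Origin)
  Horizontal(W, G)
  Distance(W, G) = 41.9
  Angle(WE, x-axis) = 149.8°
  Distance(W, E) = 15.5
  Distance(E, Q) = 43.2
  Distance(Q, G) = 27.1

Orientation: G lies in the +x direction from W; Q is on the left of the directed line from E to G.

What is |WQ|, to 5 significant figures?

35.401

W is at the origin; W and G share the same y with |WG| = 41.9 and G in +x, so G = (41.9, 0). WE runs at 149.8° with |WE| = 15.5, so E = (-13.396, 7.7968). Q is determined by |EQ| = 43.2 and |QG| = 27.1 together: it lies at the intersection of circle(E, 43.2) and circle(G, 27.1). With |EG| = 55.843, the foot of the radical line on EG is 38.056 from E and the perpendicular offset is √(43.2² − 38.056²) = 20.445. Taking the left-of-EG solution: Q = (27.141, 22.729).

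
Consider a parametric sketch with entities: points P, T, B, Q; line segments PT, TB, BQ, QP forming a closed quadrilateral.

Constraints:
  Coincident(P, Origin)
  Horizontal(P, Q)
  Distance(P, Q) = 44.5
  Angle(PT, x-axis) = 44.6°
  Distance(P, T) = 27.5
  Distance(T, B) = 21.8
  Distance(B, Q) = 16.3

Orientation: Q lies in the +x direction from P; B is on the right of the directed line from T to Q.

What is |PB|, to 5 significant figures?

28.224

P is at the origin; P and Q share the same y with |PQ| = 44.5 and Q in +x, so Q = (44.5, 0). PT runs at 44.6° with |PT| = 27.5, so T = (19.581, 19.309). B is determined by |TB| = 21.8 and |BQ| = 16.3 together: it lies at the intersection of circle(T, 21.8) and circle(Q, 16.3). With |TQ| = 31.525, the foot of the radical line on TQ is 19.086 from T and the perpendicular offset is √(21.8² − 19.086²) = 10.534. Taking the right-of-TQ solution: B = (28.215, -0.70785).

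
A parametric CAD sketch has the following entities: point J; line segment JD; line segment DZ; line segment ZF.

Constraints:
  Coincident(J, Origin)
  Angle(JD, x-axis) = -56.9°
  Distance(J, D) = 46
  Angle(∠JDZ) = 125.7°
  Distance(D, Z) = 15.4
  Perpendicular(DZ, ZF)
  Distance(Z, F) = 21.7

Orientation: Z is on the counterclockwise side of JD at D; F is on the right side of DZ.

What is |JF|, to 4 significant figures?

72.61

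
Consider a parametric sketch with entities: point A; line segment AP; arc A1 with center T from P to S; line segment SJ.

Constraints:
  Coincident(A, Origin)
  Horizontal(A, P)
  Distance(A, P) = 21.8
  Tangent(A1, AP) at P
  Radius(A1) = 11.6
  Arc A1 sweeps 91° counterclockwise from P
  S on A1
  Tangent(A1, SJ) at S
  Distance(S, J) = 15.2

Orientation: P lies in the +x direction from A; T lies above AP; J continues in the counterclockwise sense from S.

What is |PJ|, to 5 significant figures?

29.282

On A1, P sits at bearing -90° from T; a 91° counterclockwise sweep puts S at bearing 1°, so S = T + 11.6·(cos 1°, sin 1°) = (33.398, 11.802). Tangency of A1 to SJ means the radius TS is perpendicular to SJ, so SJ runs along (−sin 1°, cos 1°); with |SJ| = 15.2, J = (33.133, 27.000). Then |PJ| = |J − P| = 29.282.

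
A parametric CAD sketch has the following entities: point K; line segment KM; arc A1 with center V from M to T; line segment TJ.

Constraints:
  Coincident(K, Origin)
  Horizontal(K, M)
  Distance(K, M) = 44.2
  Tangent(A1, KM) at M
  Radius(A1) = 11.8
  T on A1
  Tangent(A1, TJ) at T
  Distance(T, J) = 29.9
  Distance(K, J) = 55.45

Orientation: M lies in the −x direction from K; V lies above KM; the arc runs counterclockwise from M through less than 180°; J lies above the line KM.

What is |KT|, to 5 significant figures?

34.944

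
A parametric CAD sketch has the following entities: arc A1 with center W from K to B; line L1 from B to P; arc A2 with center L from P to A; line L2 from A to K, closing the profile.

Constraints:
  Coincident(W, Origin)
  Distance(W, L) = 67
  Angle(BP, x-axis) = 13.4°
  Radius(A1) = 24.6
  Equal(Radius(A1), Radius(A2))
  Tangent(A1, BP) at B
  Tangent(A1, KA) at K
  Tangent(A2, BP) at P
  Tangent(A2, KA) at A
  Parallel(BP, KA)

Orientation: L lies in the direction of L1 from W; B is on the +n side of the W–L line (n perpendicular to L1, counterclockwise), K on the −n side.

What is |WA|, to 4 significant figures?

71.37

Tangency of A1 to both parallel lines with radius 24.6 puts B and K at W ± 24.6·n: B = (-5.701, 23.93), K = (5.701, -23.93). Equal radii place P and A the same way about L: P = L + 24.6·n = (59.47, 39.46), A = L − 24.6·n = (70.88, -8.403). Then |WA| = |A − W| = 71.37.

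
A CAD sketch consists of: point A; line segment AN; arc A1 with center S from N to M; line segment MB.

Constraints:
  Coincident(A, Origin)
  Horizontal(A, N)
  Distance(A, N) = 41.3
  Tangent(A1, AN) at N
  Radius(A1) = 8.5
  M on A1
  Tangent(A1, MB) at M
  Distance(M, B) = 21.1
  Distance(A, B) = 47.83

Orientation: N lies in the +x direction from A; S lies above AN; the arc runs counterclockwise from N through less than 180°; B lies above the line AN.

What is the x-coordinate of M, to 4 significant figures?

48.36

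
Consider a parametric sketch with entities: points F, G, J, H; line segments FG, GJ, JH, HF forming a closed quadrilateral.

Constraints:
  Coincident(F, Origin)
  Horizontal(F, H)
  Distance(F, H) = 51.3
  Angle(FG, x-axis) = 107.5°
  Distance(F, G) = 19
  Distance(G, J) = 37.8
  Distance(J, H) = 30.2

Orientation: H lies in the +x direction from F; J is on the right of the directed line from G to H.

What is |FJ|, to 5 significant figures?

23.303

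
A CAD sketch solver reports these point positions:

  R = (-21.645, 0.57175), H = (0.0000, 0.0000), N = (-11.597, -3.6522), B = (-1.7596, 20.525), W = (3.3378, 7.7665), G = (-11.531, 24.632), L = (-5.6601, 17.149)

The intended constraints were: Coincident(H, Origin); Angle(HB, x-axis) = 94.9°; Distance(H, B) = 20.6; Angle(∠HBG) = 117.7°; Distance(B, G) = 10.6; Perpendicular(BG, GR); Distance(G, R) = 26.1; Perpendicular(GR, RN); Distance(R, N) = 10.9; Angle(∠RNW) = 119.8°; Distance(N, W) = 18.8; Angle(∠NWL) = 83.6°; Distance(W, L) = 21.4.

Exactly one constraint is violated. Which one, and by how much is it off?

Distance(W, L) = 21.4 — off by 8.40.

H = (0.00, 0.00) ✓; HB at 94.90° ✓; |HB| = 20.60 ✓; ∠HBG = 117.7° ✓; |BG| = 10.60 ✓; ∠(BG, GR) = 90.00° ✓; |GR| = 26.10 ✓; ∠(GR, RN) = 90.00° ✓; |RN| = 10.90 ✓; ∠RNW = 119.8° ✓; |NW| = 18.80 ✓; ∠NWL = 83.60° ✓; |WL| = 13.00 ✗.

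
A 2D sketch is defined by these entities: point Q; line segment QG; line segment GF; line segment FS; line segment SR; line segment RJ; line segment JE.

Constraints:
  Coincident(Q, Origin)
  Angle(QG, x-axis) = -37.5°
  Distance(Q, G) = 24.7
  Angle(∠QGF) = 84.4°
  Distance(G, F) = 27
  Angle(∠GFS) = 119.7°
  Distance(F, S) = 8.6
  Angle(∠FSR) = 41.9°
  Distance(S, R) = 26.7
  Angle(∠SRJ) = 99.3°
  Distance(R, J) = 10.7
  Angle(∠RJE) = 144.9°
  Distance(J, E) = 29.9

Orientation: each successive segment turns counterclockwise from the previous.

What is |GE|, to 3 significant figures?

43.5

Q is at the origin; QG runs at -37.5° with length 24.7, so G = (19.6, -15.0). ∠QGF = 84.4° gives GF at 58.1° from the x-axis; with |GF| = 27.0, F = (33.9, 7.89). ∠GFS = 119.7° gives FS at 118° from the x-axis; with |FS| = 8.6, S = (29.8, 15.5). ∠FSR = 41.9° gives SR at -104° from the x-axis; with |SR| = 26.7, R = (23.5, -10.5). ∠SRJ = 99.3° gives RJ at -22.8° from the x-axis; with |RJ| = 10.7, J = (33.4, -14.7). ∠RJE = 144.9° gives JE at 12.3° from the x-axis; with |JE| = 29.9, E = (62.6, -8.29). Then |GE| = |E − G| = 43.5.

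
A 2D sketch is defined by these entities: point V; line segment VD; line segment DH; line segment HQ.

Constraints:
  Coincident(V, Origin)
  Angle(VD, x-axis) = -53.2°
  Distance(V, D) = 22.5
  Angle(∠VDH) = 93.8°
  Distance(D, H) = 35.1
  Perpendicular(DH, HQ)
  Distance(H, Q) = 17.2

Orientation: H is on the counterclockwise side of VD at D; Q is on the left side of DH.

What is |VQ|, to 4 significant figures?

36.97

V is at the origin; VD runs at -53.2° with length 22.5, so D = 22.5·(cos -53.2°, sin -53.2°) = (13.48, -18.02). ∠VDH = 93.8°, so DH runs at -53.2° + (180° − 93.8°) = 33.00° from the x-axis; with |DH| = 35.1, H = D + 35.1·(cos 33.00°, sin 33.00°) = (42.92, 1.100). DH is perpendicular to HQ; with |HQ| = 17.2 on the left of DH, Q = H + 17.2·(-0.5446, 0.8387) = (33.55, 15.53). Then |VQ| = |Q − V| = 36.97.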